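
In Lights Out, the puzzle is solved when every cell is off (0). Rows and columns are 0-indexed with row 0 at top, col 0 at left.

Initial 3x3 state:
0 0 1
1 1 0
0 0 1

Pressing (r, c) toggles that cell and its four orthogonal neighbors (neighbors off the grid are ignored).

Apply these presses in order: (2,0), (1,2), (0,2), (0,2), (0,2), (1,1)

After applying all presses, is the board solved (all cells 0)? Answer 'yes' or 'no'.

Answer: no

Derivation:
After press 1 at (2,0):
0 0 1
0 1 0
1 1 1

After press 2 at (1,2):
0 0 0
0 0 1
1 1 0

After press 3 at (0,2):
0 1 1
0 0 0
1 1 0

After press 4 at (0,2):
0 0 0
0 0 1
1 1 0

After press 5 at (0,2):
0 1 1
0 0 0
1 1 0

After press 6 at (1,1):
0 0 1
1 1 1
1 0 0

Lights still on: 5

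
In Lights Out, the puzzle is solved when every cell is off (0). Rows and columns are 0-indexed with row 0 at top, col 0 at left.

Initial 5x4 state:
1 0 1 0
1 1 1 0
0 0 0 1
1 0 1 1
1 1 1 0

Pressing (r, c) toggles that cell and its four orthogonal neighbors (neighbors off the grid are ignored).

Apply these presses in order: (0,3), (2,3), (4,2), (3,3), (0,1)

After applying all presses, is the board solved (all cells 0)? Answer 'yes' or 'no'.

After press 1 at (0,3):
1 0 0 1
1 1 1 1
0 0 0 1
1 0 1 1
1 1 1 0

After press 2 at (2,3):
1 0 0 1
1 1 1 0
0 0 1 0
1 0 1 0
1 1 1 0

After press 3 at (4,2):
1 0 0 1
1 1 1 0
0 0 1 0
1 0 0 0
1 0 0 1

After press 4 at (3,3):
1 0 0 1
1 1 1 0
0 0 1 1
1 0 1 1
1 0 0 0

After press 5 at (0,1):
0 1 1 1
1 0 1 0
0 0 1 1
1 0 1 1
1 0 0 0

Lights still on: 11

Answer: no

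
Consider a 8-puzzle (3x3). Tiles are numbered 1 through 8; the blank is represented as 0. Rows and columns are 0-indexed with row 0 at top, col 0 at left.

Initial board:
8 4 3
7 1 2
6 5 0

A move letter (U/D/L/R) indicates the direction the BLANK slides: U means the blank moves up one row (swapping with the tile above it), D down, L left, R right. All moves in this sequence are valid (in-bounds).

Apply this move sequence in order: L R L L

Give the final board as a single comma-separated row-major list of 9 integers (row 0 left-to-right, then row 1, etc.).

After move 1 (L):
8 4 3
7 1 2
6 0 5

After move 2 (R):
8 4 3
7 1 2
6 5 0

After move 3 (L):
8 4 3
7 1 2
6 0 5

After move 4 (L):
8 4 3
7 1 2
0 6 5

Answer: 8, 4, 3, 7, 1, 2, 0, 6, 5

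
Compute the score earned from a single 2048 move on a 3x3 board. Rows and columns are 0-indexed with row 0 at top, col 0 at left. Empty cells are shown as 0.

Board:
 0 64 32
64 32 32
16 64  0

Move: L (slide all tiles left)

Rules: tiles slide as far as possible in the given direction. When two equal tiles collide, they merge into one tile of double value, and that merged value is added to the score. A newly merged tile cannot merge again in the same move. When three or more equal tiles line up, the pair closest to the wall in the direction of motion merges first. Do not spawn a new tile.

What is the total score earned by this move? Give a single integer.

Slide left:
row 0: [0, 64, 32] -> [64, 32, 0]  score +0 (running 0)
row 1: [64, 32, 32] -> [64, 64, 0]  score +64 (running 64)
row 2: [16, 64, 0] -> [16, 64, 0]  score +0 (running 64)
Board after move:
64 32  0
64 64  0
16 64  0

Answer: 64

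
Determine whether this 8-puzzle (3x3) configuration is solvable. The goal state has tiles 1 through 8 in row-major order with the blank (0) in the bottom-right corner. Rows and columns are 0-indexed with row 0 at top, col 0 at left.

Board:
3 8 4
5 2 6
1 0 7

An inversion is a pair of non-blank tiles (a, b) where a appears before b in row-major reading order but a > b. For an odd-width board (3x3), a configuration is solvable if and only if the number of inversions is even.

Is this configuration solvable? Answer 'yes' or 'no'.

Inversions (pairs i<j in row-major order where tile[i] > tile[j] > 0): 14
14 is even, so the puzzle is solvable.

Answer: yes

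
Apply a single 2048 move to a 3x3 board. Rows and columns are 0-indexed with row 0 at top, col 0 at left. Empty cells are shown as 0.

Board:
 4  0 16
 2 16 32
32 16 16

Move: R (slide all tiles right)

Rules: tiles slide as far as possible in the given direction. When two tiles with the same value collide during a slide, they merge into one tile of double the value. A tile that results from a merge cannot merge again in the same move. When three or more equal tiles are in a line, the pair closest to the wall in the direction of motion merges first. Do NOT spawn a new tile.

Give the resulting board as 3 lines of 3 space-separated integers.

Slide right:
row 0: [4, 0, 16] -> [0, 4, 16]
row 1: [2, 16, 32] -> [2, 16, 32]
row 2: [32, 16, 16] -> [0, 32, 32]

Answer:  0  4 16
 2 16 32
 0 32 32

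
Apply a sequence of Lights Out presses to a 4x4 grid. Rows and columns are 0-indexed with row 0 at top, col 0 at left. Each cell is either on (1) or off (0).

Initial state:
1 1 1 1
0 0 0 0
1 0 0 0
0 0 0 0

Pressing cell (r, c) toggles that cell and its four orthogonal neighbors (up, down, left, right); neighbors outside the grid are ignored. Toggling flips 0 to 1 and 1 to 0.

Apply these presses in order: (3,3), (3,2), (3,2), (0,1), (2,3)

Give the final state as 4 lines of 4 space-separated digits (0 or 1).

After press 1 at (3,3):
1 1 1 1
0 0 0 0
1 0 0 1
0 0 1 1

After press 2 at (3,2):
1 1 1 1
0 0 0 0
1 0 1 1
0 1 0 0

After press 3 at (3,2):
1 1 1 1
0 0 0 0
1 0 0 1
0 0 1 1

After press 4 at (0,1):
0 0 0 1
0 1 0 0
1 0 0 1
0 0 1 1

After press 5 at (2,3):
0 0 0 1
0 1 0 1
1 0 1 0
0 0 1 0

Answer: 0 0 0 1
0 1 0 1
1 0 1 0
0 0 1 0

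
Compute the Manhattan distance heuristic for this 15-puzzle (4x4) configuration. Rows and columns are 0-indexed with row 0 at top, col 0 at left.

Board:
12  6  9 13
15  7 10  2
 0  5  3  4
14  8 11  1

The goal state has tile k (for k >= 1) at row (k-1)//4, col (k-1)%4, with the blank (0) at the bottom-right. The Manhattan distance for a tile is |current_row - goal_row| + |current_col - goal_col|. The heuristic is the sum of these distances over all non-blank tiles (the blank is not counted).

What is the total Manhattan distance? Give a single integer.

Answer: 44

Derivation:
Tile 12: (0,0)->(2,3) = 5
Tile 6: (0,1)->(1,1) = 1
Tile 9: (0,2)->(2,0) = 4
Tile 13: (0,3)->(3,0) = 6
Tile 15: (1,0)->(3,2) = 4
Tile 7: (1,1)->(1,2) = 1
Tile 10: (1,2)->(2,1) = 2
Tile 2: (1,3)->(0,1) = 3
Tile 5: (2,1)->(1,0) = 2
Tile 3: (2,2)->(0,2) = 2
Tile 4: (2,3)->(0,3) = 2
Tile 14: (3,0)->(3,1) = 1
Tile 8: (3,1)->(1,3) = 4
Tile 11: (3,2)->(2,2) = 1
Tile 1: (3,3)->(0,0) = 6
Sum: 5 + 1 + 4 + 6 + 4 + 1 + 2 + 3 + 2 + 2 + 2 + 1 + 4 + 1 + 6 = 44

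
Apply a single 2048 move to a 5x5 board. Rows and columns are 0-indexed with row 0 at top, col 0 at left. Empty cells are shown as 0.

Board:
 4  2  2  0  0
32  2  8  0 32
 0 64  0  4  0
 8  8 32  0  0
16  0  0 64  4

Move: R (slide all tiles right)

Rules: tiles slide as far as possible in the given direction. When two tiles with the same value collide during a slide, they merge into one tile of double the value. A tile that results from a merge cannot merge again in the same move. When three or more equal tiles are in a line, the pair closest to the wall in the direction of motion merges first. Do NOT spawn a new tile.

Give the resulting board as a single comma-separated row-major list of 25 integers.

Answer: 0, 0, 0, 4, 4, 0, 32, 2, 8, 32, 0, 0, 0, 64, 4, 0, 0, 0, 16, 32, 0, 0, 16, 64, 4

Derivation:
Slide right:
row 0: [4, 2, 2, 0, 0] -> [0, 0, 0, 4, 4]
row 1: [32, 2, 8, 0, 32] -> [0, 32, 2, 8, 32]
row 2: [0, 64, 0, 4, 0] -> [0, 0, 0, 64, 4]
row 3: [8, 8, 32, 0, 0] -> [0, 0, 0, 16, 32]
row 4: [16, 0, 0, 64, 4] -> [0, 0, 16, 64, 4]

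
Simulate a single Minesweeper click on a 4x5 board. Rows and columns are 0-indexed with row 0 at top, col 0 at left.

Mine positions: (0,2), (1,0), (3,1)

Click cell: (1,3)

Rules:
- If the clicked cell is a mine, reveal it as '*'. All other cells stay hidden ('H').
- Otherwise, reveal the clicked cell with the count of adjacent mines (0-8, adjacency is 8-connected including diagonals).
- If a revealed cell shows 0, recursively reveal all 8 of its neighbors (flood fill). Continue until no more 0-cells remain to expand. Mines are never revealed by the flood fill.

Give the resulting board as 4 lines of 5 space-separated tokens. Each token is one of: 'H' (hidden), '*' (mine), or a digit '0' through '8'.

H H H H H
H H H 1 H
H H H H H
H H H H H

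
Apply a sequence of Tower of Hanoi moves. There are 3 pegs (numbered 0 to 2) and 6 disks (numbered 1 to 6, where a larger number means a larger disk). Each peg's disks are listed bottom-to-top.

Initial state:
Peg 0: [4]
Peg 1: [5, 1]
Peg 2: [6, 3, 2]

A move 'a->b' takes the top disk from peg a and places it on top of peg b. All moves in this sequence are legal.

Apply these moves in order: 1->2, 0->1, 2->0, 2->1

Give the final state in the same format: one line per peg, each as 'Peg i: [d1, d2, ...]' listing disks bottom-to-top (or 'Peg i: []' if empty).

Answer: Peg 0: [1]
Peg 1: [5, 4, 2]
Peg 2: [6, 3]

Derivation:
After move 1 (1->2):
Peg 0: [4]
Peg 1: [5]
Peg 2: [6, 3, 2, 1]

After move 2 (0->1):
Peg 0: []
Peg 1: [5, 4]
Peg 2: [6, 3, 2, 1]

After move 3 (2->0):
Peg 0: [1]
Peg 1: [5, 4]
Peg 2: [6, 3, 2]

After move 4 (2->1):
Peg 0: [1]
Peg 1: [5, 4, 2]
Peg 2: [6, 3]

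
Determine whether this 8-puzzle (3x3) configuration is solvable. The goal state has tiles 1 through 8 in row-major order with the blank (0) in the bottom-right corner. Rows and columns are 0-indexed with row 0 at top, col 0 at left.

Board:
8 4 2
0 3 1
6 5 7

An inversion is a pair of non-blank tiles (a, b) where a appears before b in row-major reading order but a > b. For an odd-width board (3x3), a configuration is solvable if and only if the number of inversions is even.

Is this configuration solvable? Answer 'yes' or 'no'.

Inversions (pairs i<j in row-major order where tile[i] > tile[j] > 0): 13
13 is odd, so the puzzle is not solvable.

Answer: no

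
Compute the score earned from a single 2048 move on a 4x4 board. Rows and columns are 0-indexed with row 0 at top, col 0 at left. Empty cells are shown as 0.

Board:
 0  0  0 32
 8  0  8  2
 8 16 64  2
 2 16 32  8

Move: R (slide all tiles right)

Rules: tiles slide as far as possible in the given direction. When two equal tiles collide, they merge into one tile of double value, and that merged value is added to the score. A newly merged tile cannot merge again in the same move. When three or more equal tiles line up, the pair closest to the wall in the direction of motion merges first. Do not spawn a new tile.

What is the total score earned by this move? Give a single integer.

Answer: 16

Derivation:
Slide right:
row 0: [0, 0, 0, 32] -> [0, 0, 0, 32]  score +0 (running 0)
row 1: [8, 0, 8, 2] -> [0, 0, 16, 2]  score +16 (running 16)
row 2: [8, 16, 64, 2] -> [8, 16, 64, 2]  score +0 (running 16)
row 3: [2, 16, 32, 8] -> [2, 16, 32, 8]  score +0 (running 16)
Board after move:
 0  0  0 32
 0  0 16  2
 8 16 64  2
 2 16 32  8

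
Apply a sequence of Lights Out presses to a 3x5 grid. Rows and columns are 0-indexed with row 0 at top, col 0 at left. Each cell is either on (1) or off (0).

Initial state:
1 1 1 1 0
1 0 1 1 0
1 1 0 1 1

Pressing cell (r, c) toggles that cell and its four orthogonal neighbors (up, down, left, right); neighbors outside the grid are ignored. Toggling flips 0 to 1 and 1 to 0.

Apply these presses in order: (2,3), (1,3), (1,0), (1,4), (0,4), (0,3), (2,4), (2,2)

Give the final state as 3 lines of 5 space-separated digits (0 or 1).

Answer: 0 1 0 0 1
0 1 1 1 0
0 0 0 1 0

Derivation:
After press 1 at (2,3):
1 1 1 1 0
1 0 1 0 0
1 1 1 0 0

After press 2 at (1,3):
1 1 1 0 0
1 0 0 1 1
1 1 1 1 0

After press 3 at (1,0):
0 1 1 0 0
0 1 0 1 1
0 1 1 1 0

After press 4 at (1,4):
0 1 1 0 1
0 1 0 0 0
0 1 1 1 1

After press 5 at (0,4):
0 1 1 1 0
0 1 0 0 1
0 1 1 1 1

After press 6 at (0,3):
0 1 0 0 1
0 1 0 1 1
0 1 1 1 1

After press 7 at (2,4):
0 1 0 0 1
0 1 0 1 0
0 1 1 0 0

After press 8 at (2,2):
0 1 0 0 1
0 1 1 1 0
0 0 0 1 0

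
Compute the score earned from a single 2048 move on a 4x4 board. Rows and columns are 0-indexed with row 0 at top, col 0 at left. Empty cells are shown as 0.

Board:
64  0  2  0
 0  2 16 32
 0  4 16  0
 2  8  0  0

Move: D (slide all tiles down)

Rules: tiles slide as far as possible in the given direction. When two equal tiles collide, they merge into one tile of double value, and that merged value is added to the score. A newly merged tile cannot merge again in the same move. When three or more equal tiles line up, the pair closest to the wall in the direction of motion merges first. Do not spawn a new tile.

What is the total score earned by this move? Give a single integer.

Answer: 32

Derivation:
Slide down:
col 0: [64, 0, 0, 2] -> [0, 0, 64, 2]  score +0 (running 0)
col 1: [0, 2, 4, 8] -> [0, 2, 4, 8]  score +0 (running 0)
col 2: [2, 16, 16, 0] -> [0, 0, 2, 32]  score +32 (running 32)
col 3: [0, 32, 0, 0] -> [0, 0, 0, 32]  score +0 (running 32)
Board after move:
 0  0  0  0
 0  2  0  0
64  4  2  0
 2  8 32 32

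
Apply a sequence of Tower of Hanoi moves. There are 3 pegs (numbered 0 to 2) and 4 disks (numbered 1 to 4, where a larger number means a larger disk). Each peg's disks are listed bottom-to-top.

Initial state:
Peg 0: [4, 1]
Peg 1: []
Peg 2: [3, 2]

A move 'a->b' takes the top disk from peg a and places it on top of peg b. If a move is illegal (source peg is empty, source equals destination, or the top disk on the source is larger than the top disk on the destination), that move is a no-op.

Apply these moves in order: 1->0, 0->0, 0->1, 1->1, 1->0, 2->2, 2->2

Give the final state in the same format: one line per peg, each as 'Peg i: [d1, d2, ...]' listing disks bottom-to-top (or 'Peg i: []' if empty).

Answer: Peg 0: [4, 1]
Peg 1: []
Peg 2: [3, 2]

Derivation:
After move 1 (1->0):
Peg 0: [4, 1]
Peg 1: []
Peg 2: [3, 2]

After move 2 (0->0):
Peg 0: [4, 1]
Peg 1: []
Peg 2: [3, 2]

After move 3 (0->1):
Peg 0: [4]
Peg 1: [1]
Peg 2: [3, 2]

After move 4 (1->1):
Peg 0: [4]
Peg 1: [1]
Peg 2: [3, 2]

After move 5 (1->0):
Peg 0: [4, 1]
Peg 1: []
Peg 2: [3, 2]

After move 6 (2->2):
Peg 0: [4, 1]
Peg 1: []
Peg 2: [3, 2]

After move 7 (2->2):
Peg 0: [4, 1]
Peg 1: []
Peg 2: [3, 2]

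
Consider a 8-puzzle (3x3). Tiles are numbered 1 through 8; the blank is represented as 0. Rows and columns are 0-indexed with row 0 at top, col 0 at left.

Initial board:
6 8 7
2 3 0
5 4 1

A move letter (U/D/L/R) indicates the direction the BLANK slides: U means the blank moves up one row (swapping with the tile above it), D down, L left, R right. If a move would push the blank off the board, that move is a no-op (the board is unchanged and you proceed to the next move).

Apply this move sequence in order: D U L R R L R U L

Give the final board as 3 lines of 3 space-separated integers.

Answer: 6 0 8
2 3 7
5 4 1

Derivation:
After move 1 (D):
6 8 7
2 3 1
5 4 0

After move 2 (U):
6 8 7
2 3 0
5 4 1

After move 3 (L):
6 8 7
2 0 3
5 4 1

After move 4 (R):
6 8 7
2 3 0
5 4 1

After move 5 (R):
6 8 7
2 3 0
5 4 1

After move 6 (L):
6 8 7
2 0 3
5 4 1

After move 7 (R):
6 8 7
2 3 0
5 4 1

After move 8 (U):
6 8 0
2 3 7
5 4 1

After move 9 (L):
6 0 8
2 3 7
5 4 1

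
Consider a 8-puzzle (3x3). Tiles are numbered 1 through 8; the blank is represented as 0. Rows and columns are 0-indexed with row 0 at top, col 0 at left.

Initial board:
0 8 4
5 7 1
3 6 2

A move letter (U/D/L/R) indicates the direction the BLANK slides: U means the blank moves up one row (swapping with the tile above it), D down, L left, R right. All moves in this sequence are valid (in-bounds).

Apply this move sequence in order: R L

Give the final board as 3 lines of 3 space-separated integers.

After move 1 (R):
8 0 4
5 7 1
3 6 2

After move 2 (L):
0 8 4
5 7 1
3 6 2

Answer: 0 8 4
5 7 1
3 6 2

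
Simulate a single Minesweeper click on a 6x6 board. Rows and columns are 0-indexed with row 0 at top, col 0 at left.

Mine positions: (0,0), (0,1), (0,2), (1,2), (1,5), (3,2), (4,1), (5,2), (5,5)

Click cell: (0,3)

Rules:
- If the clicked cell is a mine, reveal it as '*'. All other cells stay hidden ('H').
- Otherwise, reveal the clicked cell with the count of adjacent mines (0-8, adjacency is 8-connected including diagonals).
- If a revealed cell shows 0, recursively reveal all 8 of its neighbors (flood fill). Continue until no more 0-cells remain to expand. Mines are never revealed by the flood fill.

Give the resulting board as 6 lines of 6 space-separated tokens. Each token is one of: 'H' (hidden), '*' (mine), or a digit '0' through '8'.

H H H 2 H H
H H H H H H
H H H H H H
H H H H H H
H H H H H H
H H H H H H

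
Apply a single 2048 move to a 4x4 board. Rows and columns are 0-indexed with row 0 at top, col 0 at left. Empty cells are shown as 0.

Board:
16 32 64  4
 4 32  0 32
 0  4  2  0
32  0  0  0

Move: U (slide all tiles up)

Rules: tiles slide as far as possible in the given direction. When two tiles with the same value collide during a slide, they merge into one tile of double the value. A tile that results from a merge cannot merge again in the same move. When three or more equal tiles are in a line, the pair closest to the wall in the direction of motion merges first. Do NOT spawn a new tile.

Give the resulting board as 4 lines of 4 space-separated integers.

Answer: 16 64 64  4
 4  4  2 32
32  0  0  0
 0  0  0  0

Derivation:
Slide up:
col 0: [16, 4, 0, 32] -> [16, 4, 32, 0]
col 1: [32, 32, 4, 0] -> [64, 4, 0, 0]
col 2: [64, 0, 2, 0] -> [64, 2, 0, 0]
col 3: [4, 32, 0, 0] -> [4, 32, 0, 0]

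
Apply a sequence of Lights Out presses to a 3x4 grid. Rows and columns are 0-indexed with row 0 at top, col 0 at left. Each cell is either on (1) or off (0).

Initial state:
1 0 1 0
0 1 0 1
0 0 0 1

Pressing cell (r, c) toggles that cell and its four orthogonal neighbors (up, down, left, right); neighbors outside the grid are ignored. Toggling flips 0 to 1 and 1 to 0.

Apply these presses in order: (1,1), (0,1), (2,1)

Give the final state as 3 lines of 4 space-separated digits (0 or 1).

After press 1 at (1,1):
1 1 1 0
1 0 1 1
0 1 0 1

After press 2 at (0,1):
0 0 0 0
1 1 1 1
0 1 0 1

After press 3 at (2,1):
0 0 0 0
1 0 1 1
1 0 1 1

Answer: 0 0 0 0
1 0 1 1
1 0 1 1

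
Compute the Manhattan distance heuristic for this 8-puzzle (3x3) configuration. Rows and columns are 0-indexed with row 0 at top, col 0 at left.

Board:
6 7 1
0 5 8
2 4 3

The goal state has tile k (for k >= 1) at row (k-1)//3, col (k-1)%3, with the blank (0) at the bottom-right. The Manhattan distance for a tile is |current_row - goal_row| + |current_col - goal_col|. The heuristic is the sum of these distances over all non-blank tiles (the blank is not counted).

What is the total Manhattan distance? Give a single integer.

Answer: 17

Derivation:
Tile 6: (0,0)->(1,2) = 3
Tile 7: (0,1)->(2,0) = 3
Tile 1: (0,2)->(0,0) = 2
Tile 5: (1,1)->(1,1) = 0
Tile 8: (1,2)->(2,1) = 2
Tile 2: (2,0)->(0,1) = 3
Tile 4: (2,1)->(1,0) = 2
Tile 3: (2,2)->(0,2) = 2
Sum: 3 + 3 + 2 + 0 + 2 + 3 + 2 + 2 = 17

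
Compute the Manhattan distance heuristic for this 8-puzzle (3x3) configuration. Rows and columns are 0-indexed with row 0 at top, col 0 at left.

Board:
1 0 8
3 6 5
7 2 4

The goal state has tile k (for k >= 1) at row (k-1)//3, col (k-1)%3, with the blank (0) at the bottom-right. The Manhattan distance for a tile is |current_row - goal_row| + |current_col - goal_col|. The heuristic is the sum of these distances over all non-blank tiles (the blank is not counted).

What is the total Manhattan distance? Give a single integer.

Answer: 13

Derivation:
Tile 1: at (0,0), goal (0,0), distance |0-0|+|0-0| = 0
Tile 8: at (0,2), goal (2,1), distance |0-2|+|2-1| = 3
Tile 3: at (1,0), goal (0,2), distance |1-0|+|0-2| = 3
Tile 6: at (1,1), goal (1,2), distance |1-1|+|1-2| = 1
Tile 5: at (1,2), goal (1,1), distance |1-1|+|2-1| = 1
Tile 7: at (2,0), goal (2,0), distance |2-2|+|0-0| = 0
Tile 2: at (2,1), goal (0,1), distance |2-0|+|1-1| = 2
Tile 4: at (2,2), goal (1,0), distance |2-1|+|2-0| = 3
Sum: 0 + 3 + 3 + 1 + 1 + 0 + 2 + 3 = 13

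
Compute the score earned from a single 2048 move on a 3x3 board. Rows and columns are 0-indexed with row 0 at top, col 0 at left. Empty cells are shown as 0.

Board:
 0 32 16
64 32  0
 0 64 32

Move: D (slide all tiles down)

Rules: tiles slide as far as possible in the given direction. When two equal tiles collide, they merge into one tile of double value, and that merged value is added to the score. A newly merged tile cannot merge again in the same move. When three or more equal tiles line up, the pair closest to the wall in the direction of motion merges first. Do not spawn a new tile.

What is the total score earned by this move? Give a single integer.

Slide down:
col 0: [0, 64, 0] -> [0, 0, 64]  score +0 (running 0)
col 1: [32, 32, 64] -> [0, 64, 64]  score +64 (running 64)
col 2: [16, 0, 32] -> [0, 16, 32]  score +0 (running 64)
Board after move:
 0  0  0
 0 64 16
64 64 32

Answer: 64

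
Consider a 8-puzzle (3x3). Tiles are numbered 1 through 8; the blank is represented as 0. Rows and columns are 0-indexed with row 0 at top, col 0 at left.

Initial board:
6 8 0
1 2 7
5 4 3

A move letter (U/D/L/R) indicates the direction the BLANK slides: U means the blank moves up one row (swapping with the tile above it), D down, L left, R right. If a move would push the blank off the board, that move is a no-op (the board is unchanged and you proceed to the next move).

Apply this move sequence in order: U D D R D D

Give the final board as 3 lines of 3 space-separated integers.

After move 1 (U):
6 8 0
1 2 7
5 4 3

After move 2 (D):
6 8 7
1 2 0
5 4 3

After move 3 (D):
6 8 7
1 2 3
5 4 0

After move 4 (R):
6 8 7
1 2 3
5 4 0

After move 5 (D):
6 8 7
1 2 3
5 4 0

After move 6 (D):
6 8 7
1 2 3
5 4 0

Answer: 6 8 7
1 2 3
5 4 0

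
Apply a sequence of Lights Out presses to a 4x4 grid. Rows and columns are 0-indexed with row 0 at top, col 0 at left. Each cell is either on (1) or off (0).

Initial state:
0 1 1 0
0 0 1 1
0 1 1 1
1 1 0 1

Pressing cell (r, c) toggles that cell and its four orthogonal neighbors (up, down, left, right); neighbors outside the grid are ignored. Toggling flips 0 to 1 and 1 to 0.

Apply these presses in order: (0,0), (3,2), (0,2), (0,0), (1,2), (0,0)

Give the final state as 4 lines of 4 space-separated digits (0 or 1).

Answer: 1 1 1 1
1 1 1 0
0 1 1 1
1 0 1 0

Derivation:
After press 1 at (0,0):
1 0 1 0
1 0 1 1
0 1 1 1
1 1 0 1

After press 2 at (3,2):
1 0 1 0
1 0 1 1
0 1 0 1
1 0 1 0

After press 3 at (0,2):
1 1 0 1
1 0 0 1
0 1 0 1
1 0 1 0

After press 4 at (0,0):
0 0 0 1
0 0 0 1
0 1 0 1
1 0 1 0

After press 5 at (1,2):
0 0 1 1
0 1 1 0
0 1 1 1
1 0 1 0

After press 6 at (0,0):
1 1 1 1
1 1 1 0
0 1 1 1
1 0 1 0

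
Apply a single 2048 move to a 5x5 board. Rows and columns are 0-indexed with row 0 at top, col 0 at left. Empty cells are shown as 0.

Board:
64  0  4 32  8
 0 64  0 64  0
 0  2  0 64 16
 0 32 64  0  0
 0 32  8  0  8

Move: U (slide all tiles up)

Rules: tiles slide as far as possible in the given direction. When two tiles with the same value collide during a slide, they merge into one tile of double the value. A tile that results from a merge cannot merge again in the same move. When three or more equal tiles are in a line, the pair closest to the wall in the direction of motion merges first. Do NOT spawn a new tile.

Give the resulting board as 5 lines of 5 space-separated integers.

Slide up:
col 0: [64, 0, 0, 0, 0] -> [64, 0, 0, 0, 0]
col 1: [0, 64, 2, 32, 32] -> [64, 2, 64, 0, 0]
col 2: [4, 0, 0, 64, 8] -> [4, 64, 8, 0, 0]
col 3: [32, 64, 64, 0, 0] -> [32, 128, 0, 0, 0]
col 4: [8, 0, 16, 0, 8] -> [8, 16, 8, 0, 0]

Answer:  64  64   4  32   8
  0   2  64 128  16
  0  64   8   0   8
  0   0   0   0   0
  0   0   0   0   0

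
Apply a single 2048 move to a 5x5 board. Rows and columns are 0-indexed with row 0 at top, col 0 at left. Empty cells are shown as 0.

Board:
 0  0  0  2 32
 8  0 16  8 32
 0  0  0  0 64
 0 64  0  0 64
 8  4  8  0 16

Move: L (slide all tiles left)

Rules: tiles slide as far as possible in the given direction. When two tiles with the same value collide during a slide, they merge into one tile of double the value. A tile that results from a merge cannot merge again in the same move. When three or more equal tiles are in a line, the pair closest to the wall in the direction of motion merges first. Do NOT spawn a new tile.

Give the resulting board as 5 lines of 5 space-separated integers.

Slide left:
row 0: [0, 0, 0, 2, 32] -> [2, 32, 0, 0, 0]
row 1: [8, 0, 16, 8, 32] -> [8, 16, 8, 32, 0]
row 2: [0, 0, 0, 0, 64] -> [64, 0, 0, 0, 0]
row 3: [0, 64, 0, 0, 64] -> [128, 0, 0, 0, 0]
row 4: [8, 4, 8, 0, 16] -> [8, 4, 8, 16, 0]

Answer:   2  32   0   0   0
  8  16   8  32   0
 64   0   0   0   0
128   0   0   0   0
  8   4   8  16   0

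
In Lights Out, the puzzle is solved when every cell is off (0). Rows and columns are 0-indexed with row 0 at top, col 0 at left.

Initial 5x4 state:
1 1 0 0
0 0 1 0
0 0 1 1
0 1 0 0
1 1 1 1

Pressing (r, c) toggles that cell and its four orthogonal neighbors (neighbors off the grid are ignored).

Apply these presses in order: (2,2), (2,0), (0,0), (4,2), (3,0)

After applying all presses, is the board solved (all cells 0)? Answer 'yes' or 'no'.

Answer: yes

Derivation:
After press 1 at (2,2):
1 1 0 0
0 0 0 0
0 1 0 0
0 1 1 0
1 1 1 1

After press 2 at (2,0):
1 1 0 0
1 0 0 0
1 0 0 0
1 1 1 0
1 1 1 1

After press 3 at (0,0):
0 0 0 0
0 0 0 0
1 0 0 0
1 1 1 0
1 1 1 1

After press 4 at (4,2):
0 0 0 0
0 0 0 0
1 0 0 0
1 1 0 0
1 0 0 0

After press 5 at (3,0):
0 0 0 0
0 0 0 0
0 0 0 0
0 0 0 0
0 0 0 0

Lights still on: 0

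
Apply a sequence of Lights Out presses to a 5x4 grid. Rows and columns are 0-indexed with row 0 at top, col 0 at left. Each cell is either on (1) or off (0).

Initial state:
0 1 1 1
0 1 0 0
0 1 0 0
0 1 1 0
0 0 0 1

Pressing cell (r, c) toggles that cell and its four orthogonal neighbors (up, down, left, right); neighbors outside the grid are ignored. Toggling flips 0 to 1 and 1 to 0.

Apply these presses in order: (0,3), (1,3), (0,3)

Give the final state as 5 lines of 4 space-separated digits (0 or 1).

After press 1 at (0,3):
0 1 0 0
0 1 0 1
0 1 0 0
0 1 1 0
0 0 0 1

After press 2 at (1,3):
0 1 0 1
0 1 1 0
0 1 0 1
0 1 1 0
0 0 0 1

After press 3 at (0,3):
0 1 1 0
0 1 1 1
0 1 0 1
0 1 1 0
0 0 0 1

Answer: 0 1 1 0
0 1 1 1
0 1 0 1
0 1 1 0
0 0 0 1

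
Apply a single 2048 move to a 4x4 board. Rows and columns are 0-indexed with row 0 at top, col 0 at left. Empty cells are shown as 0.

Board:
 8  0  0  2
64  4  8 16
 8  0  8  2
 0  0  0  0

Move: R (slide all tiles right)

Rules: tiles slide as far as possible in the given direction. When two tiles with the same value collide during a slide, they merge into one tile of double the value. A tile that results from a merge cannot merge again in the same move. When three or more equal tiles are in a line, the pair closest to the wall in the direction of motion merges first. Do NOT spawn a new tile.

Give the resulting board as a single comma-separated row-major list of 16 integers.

Slide right:
row 0: [8, 0, 0, 2] -> [0, 0, 8, 2]
row 1: [64, 4, 8, 16] -> [64, 4, 8, 16]
row 2: [8, 0, 8, 2] -> [0, 0, 16, 2]
row 3: [0, 0, 0, 0] -> [0, 0, 0, 0]

Answer: 0, 0, 8, 2, 64, 4, 8, 16, 0, 0, 16, 2, 0, 0, 0, 0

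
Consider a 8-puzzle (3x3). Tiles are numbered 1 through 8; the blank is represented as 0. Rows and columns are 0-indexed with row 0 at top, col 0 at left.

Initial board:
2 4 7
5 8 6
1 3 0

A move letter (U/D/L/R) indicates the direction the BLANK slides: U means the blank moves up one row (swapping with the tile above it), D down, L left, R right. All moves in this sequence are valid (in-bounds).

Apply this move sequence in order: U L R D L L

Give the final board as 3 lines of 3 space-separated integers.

After move 1 (U):
2 4 7
5 8 0
1 3 6

After move 2 (L):
2 4 7
5 0 8
1 3 6

After move 3 (R):
2 4 7
5 8 0
1 3 6

After move 4 (D):
2 4 7
5 8 6
1 3 0

After move 5 (L):
2 4 7
5 8 6
1 0 3

After move 6 (L):
2 4 7
5 8 6
0 1 3

Answer: 2 4 7
5 8 6
0 1 3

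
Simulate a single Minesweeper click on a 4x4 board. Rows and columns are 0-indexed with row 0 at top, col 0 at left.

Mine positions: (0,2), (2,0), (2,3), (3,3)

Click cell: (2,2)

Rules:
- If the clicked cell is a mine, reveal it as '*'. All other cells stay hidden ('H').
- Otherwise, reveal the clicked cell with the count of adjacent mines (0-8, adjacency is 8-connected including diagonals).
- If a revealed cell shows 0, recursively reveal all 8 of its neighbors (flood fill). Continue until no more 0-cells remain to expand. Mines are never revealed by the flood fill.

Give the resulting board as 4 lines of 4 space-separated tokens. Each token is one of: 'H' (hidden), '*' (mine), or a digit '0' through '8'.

H H H H
H H H H
H H 2 H
H H H H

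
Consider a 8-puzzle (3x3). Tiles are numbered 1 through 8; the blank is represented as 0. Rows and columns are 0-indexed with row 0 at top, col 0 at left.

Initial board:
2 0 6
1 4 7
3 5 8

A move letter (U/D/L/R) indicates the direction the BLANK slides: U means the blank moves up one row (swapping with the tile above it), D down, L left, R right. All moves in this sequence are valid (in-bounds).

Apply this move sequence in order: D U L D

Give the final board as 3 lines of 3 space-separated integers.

Answer: 1 2 6
0 4 7
3 5 8

Derivation:
After move 1 (D):
2 4 6
1 0 7
3 5 8

After move 2 (U):
2 0 6
1 4 7
3 5 8

After move 3 (L):
0 2 6
1 4 7
3 5 8

After move 4 (D):
1 2 6
0 4 7
3 5 8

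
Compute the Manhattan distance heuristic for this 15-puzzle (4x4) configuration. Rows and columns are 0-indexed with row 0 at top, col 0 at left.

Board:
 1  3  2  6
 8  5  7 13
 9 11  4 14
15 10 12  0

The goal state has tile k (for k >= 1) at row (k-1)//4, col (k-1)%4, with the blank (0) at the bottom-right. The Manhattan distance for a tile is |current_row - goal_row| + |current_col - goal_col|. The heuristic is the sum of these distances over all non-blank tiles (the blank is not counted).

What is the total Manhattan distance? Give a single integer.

Tile 1: at (0,0), goal (0,0), distance |0-0|+|0-0| = 0
Tile 3: at (0,1), goal (0,2), distance |0-0|+|1-2| = 1
Tile 2: at (0,2), goal (0,1), distance |0-0|+|2-1| = 1
Tile 6: at (0,3), goal (1,1), distance |0-1|+|3-1| = 3
Tile 8: at (1,0), goal (1,3), distance |1-1|+|0-3| = 3
Tile 5: at (1,1), goal (1,0), distance |1-1|+|1-0| = 1
Tile 7: at (1,2), goal (1,2), distance |1-1|+|2-2| = 0
Tile 13: at (1,3), goal (3,0), distance |1-3|+|3-0| = 5
Tile 9: at (2,0), goal (2,0), distance |2-2|+|0-0| = 0
Tile 11: at (2,1), goal (2,2), distance |2-2|+|1-2| = 1
Tile 4: at (2,2), goal (0,3), distance |2-0|+|2-3| = 3
Tile 14: at (2,3), goal (3,1), distance |2-3|+|3-1| = 3
Tile 15: at (3,0), goal (3,2), distance |3-3|+|0-2| = 2
Tile 10: at (3,1), goal (2,1), distance |3-2|+|1-1| = 1
Tile 12: at (3,2), goal (2,3), distance |3-2|+|2-3| = 2
Sum: 0 + 1 + 1 + 3 + 3 + 1 + 0 + 5 + 0 + 1 + 3 + 3 + 2 + 1 + 2 = 26

Answer: 26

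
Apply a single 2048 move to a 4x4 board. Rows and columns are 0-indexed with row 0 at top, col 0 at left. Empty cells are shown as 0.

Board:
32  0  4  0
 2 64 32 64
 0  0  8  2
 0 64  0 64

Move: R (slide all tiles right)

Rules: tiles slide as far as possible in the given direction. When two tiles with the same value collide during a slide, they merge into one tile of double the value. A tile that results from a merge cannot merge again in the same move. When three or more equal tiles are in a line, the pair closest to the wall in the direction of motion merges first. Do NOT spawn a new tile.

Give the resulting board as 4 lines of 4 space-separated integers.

Answer:   0   0  32   4
  2  64  32  64
  0   0   8   2
  0   0   0 128

Derivation:
Slide right:
row 0: [32, 0, 4, 0] -> [0, 0, 32, 4]
row 1: [2, 64, 32, 64] -> [2, 64, 32, 64]
row 2: [0, 0, 8, 2] -> [0, 0, 8, 2]
row 3: [0, 64, 0, 64] -> [0, 0, 0, 128]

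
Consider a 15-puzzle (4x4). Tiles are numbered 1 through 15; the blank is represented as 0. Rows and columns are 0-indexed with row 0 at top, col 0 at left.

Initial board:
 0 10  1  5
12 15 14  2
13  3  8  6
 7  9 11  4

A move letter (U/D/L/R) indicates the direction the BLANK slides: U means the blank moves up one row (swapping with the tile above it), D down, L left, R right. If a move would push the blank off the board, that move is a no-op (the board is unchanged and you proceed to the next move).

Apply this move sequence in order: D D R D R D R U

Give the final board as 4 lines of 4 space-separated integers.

After move 1 (D):
12 10  1  5
 0 15 14  2
13  3  8  6
 7  9 11  4

After move 2 (D):
12 10  1  5
13 15 14  2
 0  3  8  6
 7  9 11  4

After move 3 (R):
12 10  1  5
13 15 14  2
 3  0  8  6
 7  9 11  4

After move 4 (D):
12 10  1  5
13 15 14  2
 3  9  8  6
 7  0 11  4

After move 5 (R):
12 10  1  5
13 15 14  2
 3  9  8  6
 7 11  0  4

After move 6 (D):
12 10  1  5
13 15 14  2
 3  9  8  6
 7 11  0  4

After move 7 (R):
12 10  1  5
13 15 14  2
 3  9  8  6
 7 11  4  0

After move 8 (U):
12 10  1  5
13 15 14  2
 3  9  8  0
 7 11  4  6

Answer: 12 10  1  5
13 15 14  2
 3  9  8  0
 7 11  4  6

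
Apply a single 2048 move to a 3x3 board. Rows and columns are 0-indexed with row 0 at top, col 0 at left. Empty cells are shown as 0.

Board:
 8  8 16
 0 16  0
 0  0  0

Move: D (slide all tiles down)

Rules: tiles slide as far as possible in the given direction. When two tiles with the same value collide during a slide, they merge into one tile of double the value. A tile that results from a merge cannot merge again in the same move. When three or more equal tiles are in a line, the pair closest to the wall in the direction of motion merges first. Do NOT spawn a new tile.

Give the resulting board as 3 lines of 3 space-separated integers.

Answer:  0  0  0
 0  8  0
 8 16 16

Derivation:
Slide down:
col 0: [8, 0, 0] -> [0, 0, 8]
col 1: [8, 16, 0] -> [0, 8, 16]
col 2: [16, 0, 0] -> [0, 0, 16]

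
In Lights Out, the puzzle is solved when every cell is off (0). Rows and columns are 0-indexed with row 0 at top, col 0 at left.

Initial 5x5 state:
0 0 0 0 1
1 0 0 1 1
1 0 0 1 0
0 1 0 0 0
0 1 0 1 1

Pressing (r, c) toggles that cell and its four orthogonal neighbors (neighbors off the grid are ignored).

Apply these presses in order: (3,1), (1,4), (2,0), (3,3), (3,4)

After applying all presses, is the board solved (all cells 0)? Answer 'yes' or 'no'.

Answer: yes

Derivation:
After press 1 at (3,1):
0 0 0 0 1
1 0 0 1 1
1 1 0 1 0
1 0 1 0 0
0 0 0 1 1

After press 2 at (1,4):
0 0 0 0 0
1 0 0 0 0
1 1 0 1 1
1 0 1 0 0
0 0 0 1 1

After press 3 at (2,0):
0 0 0 0 0
0 0 0 0 0
0 0 0 1 1
0 0 1 0 0
0 0 0 1 1

After press 4 at (3,3):
0 0 0 0 0
0 0 0 0 0
0 0 0 0 1
0 0 0 1 1
0 0 0 0 1

After press 5 at (3,4):
0 0 0 0 0
0 0 0 0 0
0 0 0 0 0
0 0 0 0 0
0 0 0 0 0

Lights still on: 0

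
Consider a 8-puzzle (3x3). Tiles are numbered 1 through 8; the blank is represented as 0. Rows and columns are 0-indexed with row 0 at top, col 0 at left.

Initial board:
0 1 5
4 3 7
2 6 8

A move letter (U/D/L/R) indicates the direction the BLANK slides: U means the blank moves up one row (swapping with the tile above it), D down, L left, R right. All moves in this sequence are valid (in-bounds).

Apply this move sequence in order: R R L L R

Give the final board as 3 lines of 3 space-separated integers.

After move 1 (R):
1 0 5
4 3 7
2 6 8

After move 2 (R):
1 5 0
4 3 7
2 6 8

After move 3 (L):
1 0 5
4 3 7
2 6 8

After move 4 (L):
0 1 5
4 3 7
2 6 8

After move 5 (R):
1 0 5
4 3 7
2 6 8

Answer: 1 0 5
4 3 7
2 6 8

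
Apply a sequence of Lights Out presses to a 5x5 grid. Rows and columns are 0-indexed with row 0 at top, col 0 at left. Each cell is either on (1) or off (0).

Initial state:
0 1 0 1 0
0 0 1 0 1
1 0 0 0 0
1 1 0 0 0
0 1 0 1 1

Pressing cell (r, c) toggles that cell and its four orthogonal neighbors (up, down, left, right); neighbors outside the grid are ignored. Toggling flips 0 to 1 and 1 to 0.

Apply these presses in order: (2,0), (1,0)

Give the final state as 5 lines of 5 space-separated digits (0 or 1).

After press 1 at (2,0):
0 1 0 1 0
1 0 1 0 1
0 1 0 0 0
0 1 0 0 0
0 1 0 1 1

After press 2 at (1,0):
1 1 0 1 0
0 1 1 0 1
1 1 0 0 0
0 1 0 0 0
0 1 0 1 1

Answer: 1 1 0 1 0
0 1 1 0 1
1 1 0 0 0
0 1 0 0 0
0 1 0 1 1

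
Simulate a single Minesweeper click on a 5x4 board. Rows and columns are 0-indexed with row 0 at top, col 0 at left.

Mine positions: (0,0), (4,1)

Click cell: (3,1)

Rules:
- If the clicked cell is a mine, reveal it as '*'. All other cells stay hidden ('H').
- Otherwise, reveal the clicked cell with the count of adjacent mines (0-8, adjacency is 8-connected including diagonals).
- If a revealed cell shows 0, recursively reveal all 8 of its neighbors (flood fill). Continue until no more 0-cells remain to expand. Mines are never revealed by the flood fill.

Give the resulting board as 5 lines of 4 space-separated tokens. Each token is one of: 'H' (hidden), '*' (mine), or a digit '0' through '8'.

H H H H
H H H H
H H H H
H 1 H H
H H H H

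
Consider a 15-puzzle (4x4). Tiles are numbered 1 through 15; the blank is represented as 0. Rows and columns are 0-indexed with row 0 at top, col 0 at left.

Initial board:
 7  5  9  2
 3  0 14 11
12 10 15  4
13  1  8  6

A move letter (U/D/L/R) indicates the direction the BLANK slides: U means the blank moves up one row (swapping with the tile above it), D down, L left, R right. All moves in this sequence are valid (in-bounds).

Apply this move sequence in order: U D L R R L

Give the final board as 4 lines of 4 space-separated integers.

Answer:  7  5  9  2
 3  0 14 11
12 10 15  4
13  1  8  6

Derivation:
After move 1 (U):
 7  0  9  2
 3  5 14 11
12 10 15  4
13  1  8  6

After move 2 (D):
 7  5  9  2
 3  0 14 11
12 10 15  4
13  1  8  6

After move 3 (L):
 7  5  9  2
 0  3 14 11
12 10 15  4
13  1  8  6

After move 4 (R):
 7  5  9  2
 3  0 14 11
12 10 15  4
13  1  8  6

After move 5 (R):
 7  5  9  2
 3 14  0 11
12 10 15  4
13  1  8  6

After move 6 (L):
 7  5  9  2
 3  0 14 11
12 10 15  4
13  1  8  6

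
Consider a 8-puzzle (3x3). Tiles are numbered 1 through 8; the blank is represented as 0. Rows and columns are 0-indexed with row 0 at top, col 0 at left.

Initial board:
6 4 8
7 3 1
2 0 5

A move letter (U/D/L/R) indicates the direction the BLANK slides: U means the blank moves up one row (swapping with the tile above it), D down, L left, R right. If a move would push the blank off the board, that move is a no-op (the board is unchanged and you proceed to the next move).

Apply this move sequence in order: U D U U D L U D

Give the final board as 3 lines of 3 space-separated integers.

After move 1 (U):
6 4 8
7 0 1
2 3 5

After move 2 (D):
6 4 8
7 3 1
2 0 5

After move 3 (U):
6 4 8
7 0 1
2 3 5

After move 4 (U):
6 0 8
7 4 1
2 3 5

After move 5 (D):
6 4 8
7 0 1
2 3 5

After move 6 (L):
6 4 8
0 7 1
2 3 5

After move 7 (U):
0 4 8
6 7 1
2 3 5

After move 8 (D):
6 4 8
0 7 1
2 3 5

Answer: 6 4 8
0 7 1
2 3 5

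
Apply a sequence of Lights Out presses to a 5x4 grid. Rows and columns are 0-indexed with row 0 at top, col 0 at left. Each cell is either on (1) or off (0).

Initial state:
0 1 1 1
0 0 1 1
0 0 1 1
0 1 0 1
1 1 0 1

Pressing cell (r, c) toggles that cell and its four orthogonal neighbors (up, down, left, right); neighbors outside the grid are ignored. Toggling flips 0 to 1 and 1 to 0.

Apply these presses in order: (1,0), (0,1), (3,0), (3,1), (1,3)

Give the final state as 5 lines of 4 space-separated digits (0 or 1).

Answer: 0 0 0 0
1 0 0 0
0 1 1 0
0 1 1 1
0 0 0 1

Derivation:
After press 1 at (1,0):
1 1 1 1
1 1 1 1
1 0 1 1
0 1 0 1
1 1 0 1

After press 2 at (0,1):
0 0 0 1
1 0 1 1
1 0 1 1
0 1 0 1
1 1 0 1

After press 3 at (3,0):
0 0 0 1
1 0 1 1
0 0 1 1
1 0 0 1
0 1 0 1

After press 4 at (3,1):
0 0 0 1
1 0 1 1
0 1 1 1
0 1 1 1
0 0 0 1

After press 5 at (1,3):
0 0 0 0
1 0 0 0
0 1 1 0
0 1 1 1
0 0 0 1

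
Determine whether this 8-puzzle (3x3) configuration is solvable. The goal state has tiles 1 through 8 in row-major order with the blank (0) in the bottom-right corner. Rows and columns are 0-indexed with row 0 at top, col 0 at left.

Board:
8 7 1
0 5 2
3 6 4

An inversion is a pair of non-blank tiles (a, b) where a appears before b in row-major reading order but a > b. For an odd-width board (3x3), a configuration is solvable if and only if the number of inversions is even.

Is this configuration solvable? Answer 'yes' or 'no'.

Answer: no

Derivation:
Inversions (pairs i<j in row-major order where tile[i] > tile[j] > 0): 17
17 is odd, so the puzzle is not solvable.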